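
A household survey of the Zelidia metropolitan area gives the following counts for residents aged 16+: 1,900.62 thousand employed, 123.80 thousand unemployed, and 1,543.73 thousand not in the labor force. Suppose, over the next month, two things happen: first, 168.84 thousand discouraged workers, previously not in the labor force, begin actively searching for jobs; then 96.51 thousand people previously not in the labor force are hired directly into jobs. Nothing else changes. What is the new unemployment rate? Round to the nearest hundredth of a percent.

New unemployment rate ≈ 12.78%.

Initially, labor force = 1,900.62 + 123.80 = 2,024.42 thousand, so u = 123.80/2,024.42 = 6.12%.
After the first change, unemployed and labor force both rise by 168.84 → E = 1,900.62, U = 292.64, labor force = 2,193.26 thousand.
After the second change, employed and labor force both rise by 96.51; unemployed unchanged → E = 1,997.13, U = 292.64, labor force = 2,289.77 thousand.
New unemployment rate = 292.64 / 2,289.77 = 12.78%.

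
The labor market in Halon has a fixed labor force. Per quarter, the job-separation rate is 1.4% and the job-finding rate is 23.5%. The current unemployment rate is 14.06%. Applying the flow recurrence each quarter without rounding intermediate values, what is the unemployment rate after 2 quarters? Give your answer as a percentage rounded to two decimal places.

Unemployment rate after two quarters ≈ 10.38%.

With a fixed labor force, u_{t+1} = u_t + s·(1−u_t) − f·u_t = u_t·(1−s−f) + s.
Here 1−s−f = 0.751 and s = 0.014.
u_1 = 0.140600 × 0.751 + 0.014 = 0.119591.
u_2 = 0.119591 × 0.751 + 0.014 = 0.103813.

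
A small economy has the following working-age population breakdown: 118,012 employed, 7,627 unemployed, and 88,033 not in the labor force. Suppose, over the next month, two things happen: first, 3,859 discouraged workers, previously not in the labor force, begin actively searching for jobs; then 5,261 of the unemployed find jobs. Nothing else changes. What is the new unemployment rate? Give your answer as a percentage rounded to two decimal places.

New unemployment rate ≈ 4.81%.

Initially, labor force = 118,012 + 7,627 = 125,639, so u = 7,627/125,639 = 6.07%.
After the first change, unemployed and labor force both rise by 3,859 → E = 118,012, U = 11,486, labor force = 129,498.
After the second change, unemployed falls and employed rises by 5,261; labor force unchanged → E = 123,273, U = 6,225, labor force = 129,498.
New unemployment rate = 6,225 / 129,498 = 4.81%.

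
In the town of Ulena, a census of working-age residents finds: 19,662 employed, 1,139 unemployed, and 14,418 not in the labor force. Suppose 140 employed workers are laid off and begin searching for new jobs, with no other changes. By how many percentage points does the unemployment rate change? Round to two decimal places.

The unemployment rate changes by +0.67 percentage points.

Initially, labor force = 19,662 + 1,139 = 20,801, so u = 1,139/20,801 = 5.48%.
After the change, employed falls and unemployed rises by 140; labor force unchanged → E = 19,522, U = 1,279, labor force = 20,801.
New unemployment rate = 1,279 / 20,801 = 6.15%.
Change = 6.15% − 5.48% = +0.67 percentage points.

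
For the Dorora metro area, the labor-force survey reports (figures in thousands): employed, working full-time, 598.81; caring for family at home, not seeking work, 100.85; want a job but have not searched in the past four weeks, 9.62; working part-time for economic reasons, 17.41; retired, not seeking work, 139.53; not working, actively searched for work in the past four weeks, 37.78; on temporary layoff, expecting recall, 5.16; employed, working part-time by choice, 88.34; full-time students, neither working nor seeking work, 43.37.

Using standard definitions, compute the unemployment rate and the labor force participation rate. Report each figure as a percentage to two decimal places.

Employed = 598.81 + 17.41 + 88.34 = 704.56 thousand (anyone who worked, including part-time for economic reasons, counts as employed).
Unemployed = 37.78 + 5.16 = 42.94 thousand (jobless and actively searching, or on temporary layoff).
Labor force = 704.56 + 42.94 = 747.50 thousand.
Not in labor force = 100.85 + 9.62 + 139.53 + 43.37 = 293.37 thousand (those not working and not actively searching are outside the labor force — including those who want a job but have given up searching).
Civilian working-age population = 747.50 + 293.37 = 1,040.87 thousand.
Unemployment rate = 42.94 / 747.50 = 5.74%.
Labor force participation rate = 747.50 / 1,040.87 = 71.81%.

Unemployment rate ≈ 5.74%; labor force participation rate ≈ 71.81%.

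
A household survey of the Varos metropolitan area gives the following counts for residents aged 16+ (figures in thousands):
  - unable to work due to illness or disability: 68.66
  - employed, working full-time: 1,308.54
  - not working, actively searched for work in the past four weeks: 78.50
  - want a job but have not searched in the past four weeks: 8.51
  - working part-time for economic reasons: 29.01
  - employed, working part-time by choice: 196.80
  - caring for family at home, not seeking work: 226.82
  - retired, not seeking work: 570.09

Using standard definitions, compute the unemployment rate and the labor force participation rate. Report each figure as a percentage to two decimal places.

Unemployment rate ≈ 4.87%; labor force participation rate ≈ 64.85%.

Employed = 1,308.54 + 29.01 + 196.80 = 1,534.35 thousand (anyone who worked, including part-time for economic reasons, counts as employed).
Unemployed = 78.50 thousand.
Labor force = 1,534.35 + 78.50 = 1,612.85 thousand.
Not in labor force = 68.66 + 8.51 + 226.82 + 570.09 = 874.08 thousand (those not working and not actively searching are outside the labor force — including those who want a job but have given up searching).
Civilian working-age population = 1,612.85 + 874.08 = 2,486.93 thousand.
Unemployment rate = 78.50 / 1,612.85 = 4.87%.
Labor force participation rate = 1,612.85 / 2,486.93 = 64.85%.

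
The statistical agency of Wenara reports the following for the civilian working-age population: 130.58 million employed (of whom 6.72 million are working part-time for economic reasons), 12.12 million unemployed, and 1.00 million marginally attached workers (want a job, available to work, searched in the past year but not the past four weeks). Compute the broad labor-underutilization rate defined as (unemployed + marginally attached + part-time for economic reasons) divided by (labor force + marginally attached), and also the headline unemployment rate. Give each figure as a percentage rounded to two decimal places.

Broad underutilization rate ≈ 13.81%; headline unemployment rate ≈ 8.49%.

Labor force = 130.58 + 12.12 = 142.70 million.
Numerator = 12.12 + 1.00 + 6.72 = 19.84 million.
Denominator = 142.70 + 1.00 = 143.70 million.
Broad rate = 19.84 / 143.70 = 13.81%.
Headline unemployment rate = 12.12 / 142.70 = 8.49%.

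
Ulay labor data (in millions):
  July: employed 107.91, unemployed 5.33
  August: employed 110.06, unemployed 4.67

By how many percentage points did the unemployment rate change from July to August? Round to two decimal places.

The unemployment rate changed by −0.64 percentage points.

July: labor force = 107.91 + 5.33 = 113.24; u = 5.33/113.24 = 4.71%.
August: labor force = 110.06 + 4.67 = 114.73; u = 4.67/114.73 = 4.07%.
Change = 4.07% − 4.71% = −0.64 pp.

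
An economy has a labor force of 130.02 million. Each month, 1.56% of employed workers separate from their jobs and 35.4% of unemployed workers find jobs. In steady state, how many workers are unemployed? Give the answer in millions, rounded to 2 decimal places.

About 5.49 million are unemployed in steady state.

Steady-state unemployment rate u* = s/(s+f) = 1.56/(1.56+35.4) = 0.042208.
Unemployed = u* × labor force = 0.042208 × 130.02 ≈ 5.49 million.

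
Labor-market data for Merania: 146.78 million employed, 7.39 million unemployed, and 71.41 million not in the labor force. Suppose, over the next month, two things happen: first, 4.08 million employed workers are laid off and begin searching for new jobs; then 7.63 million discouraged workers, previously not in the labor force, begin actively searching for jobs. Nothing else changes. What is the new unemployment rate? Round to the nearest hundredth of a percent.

New unemployment rate ≈ 11.80%.

Initially, labor force = 146.78 + 7.39 = 154.17 million, so u = 7.39/154.17 = 4.79%.
After the first change, employed falls and unemployed rises by 4.08; labor force unchanged → E = 142.70, U = 11.47, labor force = 154.17 million.
After the second change, unemployed and labor force both rise by 7.63 → E = 142.70, U = 19.10, labor force = 161.80 million.
New unemployment rate = 19.10 / 161.80 = 11.80%.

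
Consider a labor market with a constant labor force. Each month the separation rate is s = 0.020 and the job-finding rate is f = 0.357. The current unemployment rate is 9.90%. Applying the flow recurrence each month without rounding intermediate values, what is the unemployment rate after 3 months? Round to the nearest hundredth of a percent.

Unemployment rate after three months ≈ 6.42%.

With a fixed labor force, u_{t+1} = u_t + s·(1−u_t) − f·u_t = u_t·(1−s−f) + s.
Here 1−s−f = 0.623 and s = 0.020.
u_1 = 0.099000 × 0.623 + 0.020 = 0.081677.
u_2 = 0.081677 × 0.623 + 0.020 = 0.070885.
u_3 = 0.070885 × 0.623 + 0.020 = 0.064161.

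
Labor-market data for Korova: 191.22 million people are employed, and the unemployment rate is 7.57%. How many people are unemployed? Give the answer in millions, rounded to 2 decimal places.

About 15.66 million are unemployed.

Let U be the number unemployed. The labor force is E + U, and U/(E+U) = 0.0757.
So U = 0.0757 × 191.22 / (1 − 0.0757) = 14.4754 / 0.9243 ≈ 15.66 million.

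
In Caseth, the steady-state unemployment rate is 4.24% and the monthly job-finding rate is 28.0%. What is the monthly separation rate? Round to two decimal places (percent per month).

Separation rate ≈ 1.24% per month.

From u* = s/(s+f): s = u·f/(1−u).
s = 0.0424 × 28.0 / (1 − 0.0424) = 1.1872 / 0.9576 ≈ 1.24% per month.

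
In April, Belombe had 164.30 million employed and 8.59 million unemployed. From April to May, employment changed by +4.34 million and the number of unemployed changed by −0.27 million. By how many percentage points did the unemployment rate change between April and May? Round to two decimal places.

April: labor force = 164.30 + 8.59 = 172.89; u = 8.59/172.89 = 4.97%.
May: labor force = 168.64 + 8.32 = 176.96; u = 8.32/176.96 = 4.70%.
Change = 4.70% − 4.97% = −0.27 pp.

The unemployment rate changed by −0.27 percentage points.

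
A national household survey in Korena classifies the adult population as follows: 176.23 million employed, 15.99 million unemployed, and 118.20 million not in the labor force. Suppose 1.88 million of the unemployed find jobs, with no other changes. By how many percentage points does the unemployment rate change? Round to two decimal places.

Initially, labor force = 176.23 + 15.99 = 192.22 million, so u = 15.99/192.22 = 8.32%.
After the change, unemployed falls and employed rises by 1.88; labor force unchanged → E = 178.11, U = 14.11, labor force = 192.22 million.
New unemployment rate = 14.11 / 192.22 = 7.34%.
Change = 7.34% − 8.32% = −0.98 percentage points.

The unemployment rate changes by −0.98 percentage points.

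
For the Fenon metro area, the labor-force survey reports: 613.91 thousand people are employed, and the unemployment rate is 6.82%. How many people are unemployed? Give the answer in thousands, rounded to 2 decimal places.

Let U be the number unemployed. The labor force is E + U, and U/(E+U) = 0.0682.
So U = 0.0682 × 613.91 / (1 − 0.0682) = 41.8687 / 0.9318 ≈ 44.93 thousand.

About 44.93 thousand are unemployed.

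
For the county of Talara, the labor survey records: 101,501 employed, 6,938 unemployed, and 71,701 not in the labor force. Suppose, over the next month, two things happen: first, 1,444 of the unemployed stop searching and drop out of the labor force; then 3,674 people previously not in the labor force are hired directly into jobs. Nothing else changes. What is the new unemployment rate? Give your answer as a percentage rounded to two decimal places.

New unemployment rate ≈ 4.96%.

Initially, labor force = 101,501 + 6,938 = 108,439, so u = 6,938/108,439 = 6.40%.
After the first change, unemployed and labor force both fall by 1,444 → E = 101,501, U = 5,494, labor force = 106,995.
After the second change, employed and labor force both rise by 3,674; unemployed unchanged → E = 105,175, U = 5,494, labor force = 110,669.
New unemployment rate = 5,494 / 110,669 = 4.96%.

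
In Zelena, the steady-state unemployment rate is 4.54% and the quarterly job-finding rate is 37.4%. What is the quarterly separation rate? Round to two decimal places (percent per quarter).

From u* = s/(s+f): s = u·f/(1−u).
s = 0.0454 × 37.4 / (1 − 0.0454) = 1.6980 / 0.9546 ≈ 1.78% per quarter.

Separation rate ≈ 1.78% per quarter.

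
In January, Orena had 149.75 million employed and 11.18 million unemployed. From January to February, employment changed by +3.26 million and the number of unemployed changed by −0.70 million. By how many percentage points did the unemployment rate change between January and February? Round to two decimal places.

January: labor force = 149.75 + 11.18 = 160.93; u = 11.18/160.93 = 6.95%.
February: labor force = 153.01 + 10.48 = 163.49; u = 10.48/163.49 = 6.41%.
Change = 6.41% − 6.95% = −0.54 pp.

The unemployment rate changed by −0.54 percentage points.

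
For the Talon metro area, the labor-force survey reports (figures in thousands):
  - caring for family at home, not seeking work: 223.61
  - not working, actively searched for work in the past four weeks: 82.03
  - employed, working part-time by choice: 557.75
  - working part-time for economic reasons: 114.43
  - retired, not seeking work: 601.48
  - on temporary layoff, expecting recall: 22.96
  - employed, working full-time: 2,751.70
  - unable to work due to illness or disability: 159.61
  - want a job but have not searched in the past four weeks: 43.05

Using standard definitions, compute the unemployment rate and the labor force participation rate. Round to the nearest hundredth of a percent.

Employed = 557.75 + 114.43 + 2,751.70 = 3,423.88 thousand (anyone who worked, including part-time for economic reasons, counts as employed).
Unemployed = 82.03 + 22.96 = 104.99 thousand (jobless and actively searching, or on temporary layoff).
Labor force = 3,423.88 + 104.99 = 3,528.87 thousand.
Not in labor force = 223.61 + 601.48 + 159.61 + 43.05 = 1,027.75 thousand (those not working and not actively searching are outside the labor force — including those who want a job but have given up searching).
Civilian working-age population = 3,528.87 + 1,027.75 = 4,556.62 thousand.
Unemployment rate = 104.99 / 3,528.87 = 2.98%.
Labor force participation rate = 3,528.87 / 4,556.62 = 77.44%.

Unemployment rate ≈ 2.98%; labor force participation rate ≈ 77.44%.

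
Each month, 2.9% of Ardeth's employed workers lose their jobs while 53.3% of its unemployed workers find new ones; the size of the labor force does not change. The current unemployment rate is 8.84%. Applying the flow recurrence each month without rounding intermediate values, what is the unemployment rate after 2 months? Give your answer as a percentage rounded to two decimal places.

With a fixed labor force, u_{t+1} = u_t + s·(1−u_t) − f·u_t = u_t·(1−s−f) + s.
Here 1−s−f = 0.438 and s = 0.029.
u_1 = 0.088400 × 0.438 + 0.029 = 0.067719.
u_2 = 0.067719 × 0.438 + 0.029 = 0.058661.

Unemployment rate after two months ≈ 5.87%.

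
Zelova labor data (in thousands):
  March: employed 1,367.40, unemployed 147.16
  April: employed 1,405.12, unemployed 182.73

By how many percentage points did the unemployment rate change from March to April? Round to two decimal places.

March: labor force = 1,367.40 + 147.16 = 1,514.56; u = 147.16/1,514.56 = 9.72%.
April: labor force = 1,405.12 + 182.73 = 1,587.85; u = 182.73/1,587.85 = 11.51%.
Change = 11.51% − 9.72% = +1.79 pp.

The unemployment rate changed by +1.79 percentage points.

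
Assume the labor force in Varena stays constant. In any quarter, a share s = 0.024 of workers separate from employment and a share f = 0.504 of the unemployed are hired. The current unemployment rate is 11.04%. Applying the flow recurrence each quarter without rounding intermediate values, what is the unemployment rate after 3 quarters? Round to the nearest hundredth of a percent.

Unemployment rate after three quarters ≈ 5.23%.

With a fixed labor force, u_{t+1} = u_t + s·(1−u_t) − f·u_t = u_t·(1−s−f) + s.
Here 1−s−f = 0.472 and s = 0.024.
u_1 = 0.110400 × 0.472 + 0.024 = 0.076109.
u_2 = 0.076109 × 0.472 + 0.024 = 0.059923.
u_3 = 0.059923 × 0.472 + 0.024 = 0.052284.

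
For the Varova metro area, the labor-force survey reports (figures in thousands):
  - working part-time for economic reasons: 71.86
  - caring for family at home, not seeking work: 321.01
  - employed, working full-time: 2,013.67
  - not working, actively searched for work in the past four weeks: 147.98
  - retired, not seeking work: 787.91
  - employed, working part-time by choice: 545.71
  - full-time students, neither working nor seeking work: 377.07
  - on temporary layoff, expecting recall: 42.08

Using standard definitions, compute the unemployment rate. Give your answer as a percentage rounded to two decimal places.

Unemployment rate ≈ 6.74%.

Employed = 71.86 + 2,013.67 + 545.71 = 2,631.24 thousand (anyone who worked, including part-time for economic reasons, counts as employed).
Unemployed = 147.98 + 42.08 = 190.06 thousand (jobless and actively searching, or on temporary layoff).
Labor force = 2,631.24 + 190.06 = 2,821.30 thousand.
Unemployment rate = 190.06 / 2,821.30 = 6.74%.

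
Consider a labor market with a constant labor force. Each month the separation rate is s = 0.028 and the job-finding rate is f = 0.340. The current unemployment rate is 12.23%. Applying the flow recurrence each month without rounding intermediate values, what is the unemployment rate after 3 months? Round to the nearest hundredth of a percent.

With a fixed labor force, u_{t+1} = u_t + s·(1−u_t) − f·u_t = u_t·(1−s−f) + s.
Here 1−s−f = 0.632 and s = 0.028.
u_1 = 0.122300 × 0.632 + 0.028 = 0.105294.
u_2 = 0.105294 × 0.632 + 0.028 = 0.094546.
u_3 = 0.094546 × 0.632 + 0.028 = 0.087753.

Unemployment rate after three months ≈ 8.78%.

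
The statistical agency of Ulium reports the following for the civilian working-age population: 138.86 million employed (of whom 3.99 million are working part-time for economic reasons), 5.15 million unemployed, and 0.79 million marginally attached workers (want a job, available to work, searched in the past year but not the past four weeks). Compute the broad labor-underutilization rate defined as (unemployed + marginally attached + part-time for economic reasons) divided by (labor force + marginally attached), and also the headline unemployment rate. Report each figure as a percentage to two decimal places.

Labor force = 138.86 + 5.15 = 144.01 million.
Numerator = 5.15 + 0.79 + 3.99 = 9.93 million.
Denominator = 144.01 + 0.79 = 144.80 million.
Broad rate = 9.93 / 144.80 = 6.86%.
Headline unemployment rate = 5.15 / 144.01 = 3.58%.

Broad underutilization rate ≈ 6.86%; headline unemployment rate ≈ 3.58%.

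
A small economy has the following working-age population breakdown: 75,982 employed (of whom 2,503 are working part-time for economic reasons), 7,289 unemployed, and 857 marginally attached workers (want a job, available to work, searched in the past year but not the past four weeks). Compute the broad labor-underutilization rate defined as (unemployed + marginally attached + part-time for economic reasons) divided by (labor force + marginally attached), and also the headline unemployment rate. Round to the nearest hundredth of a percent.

Broad underutilization rate ≈ 12.66%; headline unemployment rate ≈ 8.75%.

Labor force = 75,982 + 7,289 = 83,271.
Numerator = 7,289 + 857 + 2,503 = 10,649.
Denominator = 83,271 + 857 = 84,128.
Broad rate = 10,649 / 84,128 = 12.66%.
Headline unemployment rate = 7,289 / 83,271 = 8.75%.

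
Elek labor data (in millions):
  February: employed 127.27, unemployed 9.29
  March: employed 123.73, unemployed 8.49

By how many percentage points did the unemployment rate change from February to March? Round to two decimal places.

The unemployment rate changed by −0.38 percentage points.

February: labor force = 127.27 + 9.29 = 136.56; u = 9.29/136.56 = 6.80%.
March: labor force = 123.73 + 8.49 = 132.22; u = 8.49/132.22 = 6.42%.
Change = 6.42% − 6.80% = −0.38 pp.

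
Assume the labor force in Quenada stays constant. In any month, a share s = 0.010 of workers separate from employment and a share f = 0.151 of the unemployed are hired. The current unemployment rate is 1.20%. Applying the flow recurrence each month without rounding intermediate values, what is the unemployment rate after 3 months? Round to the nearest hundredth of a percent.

With a fixed labor force, u_{t+1} = u_t + s·(1−u_t) − f·u_t = u_t·(1−s−f) + s.
Here 1−s−f = 0.839 and s = 0.010.
u_1 = 0.012000 × 0.839 + 0.010 = 0.020068.
u_2 = 0.020068 × 0.839 + 0.010 = 0.026837.
u_3 = 0.026837 × 0.839 + 0.010 = 0.032516.

Unemployment rate after three months ≈ 3.25%.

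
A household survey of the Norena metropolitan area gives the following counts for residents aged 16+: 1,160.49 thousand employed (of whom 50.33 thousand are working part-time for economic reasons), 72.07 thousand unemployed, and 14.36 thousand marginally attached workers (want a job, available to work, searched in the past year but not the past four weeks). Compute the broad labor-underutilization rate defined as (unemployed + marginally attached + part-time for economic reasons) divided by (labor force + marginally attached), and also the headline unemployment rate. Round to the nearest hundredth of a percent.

Broad underutilization rate ≈ 10.97%; headline unemployment rate ≈ 5.85%.

Labor force = 1,160.49 + 72.07 = 1,232.56 thousand.
Numerator = 72.07 + 14.36 + 50.33 = 136.76 thousand.
Denominator = 1,232.56 + 14.36 = 1,246.92 thousand.
Broad rate = 136.76 / 1,246.92 = 10.97%.
Headline unemployment rate = 72.07 / 1,232.56 = 5.85%.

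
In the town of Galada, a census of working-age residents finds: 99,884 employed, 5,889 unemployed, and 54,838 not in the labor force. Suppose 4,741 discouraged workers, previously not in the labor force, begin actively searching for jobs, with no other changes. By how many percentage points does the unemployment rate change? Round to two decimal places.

The unemployment rate changes by +4.05 percentage points.

Initially, labor force = 99,884 + 5,889 = 105,773, so u = 5,889/105,773 = 5.57%.
After the change, unemployed and labor force both rise by 4,741 → E = 99,884, U = 10,630, labor force = 110,514.
New unemployment rate = 10,630 / 110,514 = 9.62%.
Change = 9.62% − 5.57% = +4.05 percentage points.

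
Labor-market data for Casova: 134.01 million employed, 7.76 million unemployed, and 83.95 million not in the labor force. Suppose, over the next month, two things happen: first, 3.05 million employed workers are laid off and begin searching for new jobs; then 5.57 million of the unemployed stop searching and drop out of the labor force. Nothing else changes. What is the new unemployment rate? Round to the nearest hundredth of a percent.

New unemployment rate ≈ 3.85%.

Initially, labor force = 134.01 + 7.76 = 141.77 million, so u = 7.76/141.77 = 5.47%.
After the first change, employed falls and unemployed rises by 3.05; labor force unchanged → E = 130.96, U = 10.81, labor force = 141.77 million.
After the second change, unemployed and labor force both fall by 5.57 → E = 130.96, U = 5.24, labor force = 136.20 million.
New unemployment rate = 5.24 / 136.20 = 3.85%.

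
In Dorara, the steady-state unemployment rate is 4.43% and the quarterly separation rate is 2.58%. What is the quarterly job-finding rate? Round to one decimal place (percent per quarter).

From u* = s/(s+f): f = s·(1−u)/u.
f = 2.58 × (1 − 0.0443) / 0.0443 = 2.4657 / 0.0443 ≈ 55.7% per quarter.

Job-finding rate ≈ 55.7% per quarter.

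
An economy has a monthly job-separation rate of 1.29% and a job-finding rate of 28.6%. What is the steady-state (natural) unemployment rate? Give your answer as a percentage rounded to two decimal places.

At steady state the flows balance: s·E = f·U, so U/(E+U) = s/(s+f).
u* = 1.29 / (1.29 + 28.6) = 1.29 / 29.89 = 4.32%.

Steady-state unemployment rate ≈ 4.32%.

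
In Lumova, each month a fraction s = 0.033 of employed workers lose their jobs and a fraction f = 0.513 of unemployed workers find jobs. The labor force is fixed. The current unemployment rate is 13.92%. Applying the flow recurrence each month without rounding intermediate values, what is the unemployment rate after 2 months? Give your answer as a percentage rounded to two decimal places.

Unemployment rate after two months ≈ 7.67%.

With a fixed labor force, u_{t+1} = u_t + s·(1−u_t) − f·u_t = u_t·(1−s−f) + s.
Here 1−s−f = 0.454 and s = 0.033.
u_1 = 0.139200 × 0.454 + 0.033 = 0.096197.
u_2 = 0.096197 × 0.454 + 0.033 = 0.076673.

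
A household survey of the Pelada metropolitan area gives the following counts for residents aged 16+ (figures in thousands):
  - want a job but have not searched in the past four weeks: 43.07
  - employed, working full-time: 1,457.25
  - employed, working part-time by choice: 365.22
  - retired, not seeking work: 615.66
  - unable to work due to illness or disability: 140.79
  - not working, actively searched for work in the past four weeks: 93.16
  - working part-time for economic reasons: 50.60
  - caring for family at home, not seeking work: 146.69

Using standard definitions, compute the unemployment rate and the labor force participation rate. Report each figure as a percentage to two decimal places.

Unemployment rate ≈ 4.74%; labor force participation rate ≈ 67.51%.

Employed = 1,457.25 + 365.22 + 50.60 = 1,873.07 thousand (anyone who worked, including part-time for economic reasons, counts as employed).
Unemployed = 93.16 thousand.
Labor force = 1,873.07 + 93.16 = 1,966.23 thousand.
Not in labor force = 43.07 + 615.66 + 140.79 + 146.69 = 946.21 thousand (those not working and not actively searching are outside the labor force — including those who want a job but have given up searching).
Civilian working-age population = 1,966.23 + 946.21 = 2,912.44 thousand.
Unemployment rate = 93.16 / 1,966.23 = 4.74%.
Labor force participation rate = 1,966.23 / 2,912.44 = 67.51%.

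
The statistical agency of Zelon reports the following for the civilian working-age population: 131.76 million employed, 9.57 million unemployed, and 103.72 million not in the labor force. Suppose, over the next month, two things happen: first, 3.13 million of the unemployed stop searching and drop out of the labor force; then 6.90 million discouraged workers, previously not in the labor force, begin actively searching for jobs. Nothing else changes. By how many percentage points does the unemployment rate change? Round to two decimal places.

Initially, labor force = 131.76 + 9.57 = 141.33 million, so u = 9.57/141.33 = 6.77%.
After the first change, unemployed and labor force both fall by 3.13 → E = 131.76, U = 6.44, labor force = 138.20 million.
After the second change, unemployed and labor force both rise by 6.90 → E = 131.76, U = 13.34, labor force = 145.10 million.
New unemployment rate = 13.34 / 145.10 = 9.19%.
Change = 9.19% − 6.77% = +2.42 percentage points.

The unemployment rate changes by +2.42 percentage points.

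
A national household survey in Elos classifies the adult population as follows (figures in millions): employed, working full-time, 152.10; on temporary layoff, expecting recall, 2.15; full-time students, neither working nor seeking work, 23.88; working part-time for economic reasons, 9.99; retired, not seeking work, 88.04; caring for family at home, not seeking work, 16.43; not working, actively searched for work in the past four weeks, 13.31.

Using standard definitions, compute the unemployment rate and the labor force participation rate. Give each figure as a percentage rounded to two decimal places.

Unemployment rate ≈ 8.71%; labor force participation rate ≈ 58.04%.

Employed = 152.10 + 9.99 = 162.09 million (anyone who worked, including part-time for economic reasons, counts as employed).
Unemployed = 2.15 + 13.31 = 15.46 million (jobless and actively searching, or on temporary layoff).
Labor force = 162.09 + 15.46 = 177.55 million.
Not in labor force = 23.88 + 88.04 + 16.43 = 128.35 million (those not working and not actively searching are outside the labor force).
Civilian working-age population = 177.55 + 128.35 = 305.90 million.
Unemployment rate = 15.46 / 177.55 = 8.71%.
Labor force participation rate = 177.55 / 305.90 = 58.04%.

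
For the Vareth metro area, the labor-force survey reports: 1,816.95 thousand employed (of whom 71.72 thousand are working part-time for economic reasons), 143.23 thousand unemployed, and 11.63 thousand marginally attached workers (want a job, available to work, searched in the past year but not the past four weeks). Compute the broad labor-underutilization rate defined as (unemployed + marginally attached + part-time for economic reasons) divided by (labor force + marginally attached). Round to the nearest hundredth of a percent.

Broad underutilization rate ≈ 11.49%.

Labor force = 1,816.95 + 143.23 = 1,960.18 thousand.
Numerator = 143.23 + 11.63 + 71.72 = 226.58 thousand.
Denominator = 1,960.18 + 11.63 = 1,971.81 thousand.
Broad rate = 226.58 / 1,971.81 = 11.49%.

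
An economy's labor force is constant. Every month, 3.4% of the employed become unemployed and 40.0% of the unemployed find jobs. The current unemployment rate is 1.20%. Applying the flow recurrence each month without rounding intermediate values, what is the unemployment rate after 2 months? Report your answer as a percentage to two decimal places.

With a fixed labor force, u_{t+1} = u_t + s·(1−u_t) − f·u_t = u_t·(1−s−f) + s.
Here 1−s−f = 0.566 and s = 0.034.
u_1 = 0.012000 × 0.566 + 0.034 = 0.040792.
u_2 = 0.040792 × 0.566 + 0.034 = 0.057088.

Unemployment rate after two months ≈ 5.71%.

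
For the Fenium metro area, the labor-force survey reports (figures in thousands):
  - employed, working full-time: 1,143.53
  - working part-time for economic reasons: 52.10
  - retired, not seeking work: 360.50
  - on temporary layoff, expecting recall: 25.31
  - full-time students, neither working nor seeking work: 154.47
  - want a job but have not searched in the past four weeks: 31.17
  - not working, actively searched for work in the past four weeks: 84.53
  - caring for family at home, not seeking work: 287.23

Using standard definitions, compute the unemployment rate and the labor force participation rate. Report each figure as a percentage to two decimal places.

Unemployment rate ≈ 8.41%; labor force participation rate ≈ 61.04%.

Employed = 1,143.53 + 52.10 = 1,195.63 thousand (anyone who worked, including part-time for economic reasons, counts as employed).
Unemployed = 25.31 + 84.53 = 109.84 thousand (jobless and actively searching, or on temporary layoff).
Labor force = 1,195.63 + 109.84 = 1,305.47 thousand.
Not in labor force = 360.50 + 154.47 + 31.17 + 287.23 = 833.37 thousand (those not working and not actively searching are outside the labor force — including those who want a job but have given up searching).
Civilian working-age population = 1,305.47 + 833.37 = 2,138.84 thousand.
Unemployment rate = 109.84 / 1,305.47 = 8.41%.
Labor force participation rate = 1,305.47 / 2,138.84 = 61.04%.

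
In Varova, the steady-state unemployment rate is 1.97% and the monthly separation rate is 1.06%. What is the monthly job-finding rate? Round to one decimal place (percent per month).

Job-finding rate ≈ 52.7% per month.

From u* = s/(s+f): f = s·(1−u)/u.
f = 1.06 × (1 − 0.0197) / 0.0197 = 1.0391 / 0.0197 ≈ 52.7% per month.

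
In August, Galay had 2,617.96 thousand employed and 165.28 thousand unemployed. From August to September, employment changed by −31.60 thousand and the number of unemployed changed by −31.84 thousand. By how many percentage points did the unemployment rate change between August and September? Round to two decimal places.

August: labor force = 2,617.96 + 165.28 = 2,783.24; u = 165.28/2,783.24 = 5.94%.
September: labor force = 2,586.36 + 133.44 = 2,719.80; u = 133.44/2,719.80 = 4.91%.
Change = 4.91% − 5.94% = −1.03 pp.

The unemployment rate changed by −1.03 percentage points.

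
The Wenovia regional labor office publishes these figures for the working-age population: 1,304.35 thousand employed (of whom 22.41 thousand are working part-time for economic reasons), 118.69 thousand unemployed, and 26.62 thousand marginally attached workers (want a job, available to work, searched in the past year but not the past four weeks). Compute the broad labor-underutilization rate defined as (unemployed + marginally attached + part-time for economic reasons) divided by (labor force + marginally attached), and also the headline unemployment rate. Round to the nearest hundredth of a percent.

Labor force = 1,304.35 + 118.69 = 1,423.04 thousand.
Numerator = 118.69 + 26.62 + 22.41 = 167.72 thousand.
Denominator = 1,423.04 + 26.62 = 1,449.66 thousand.
Broad rate = 167.72 / 1,449.66 = 11.57%.
Headline unemployment rate = 118.69 / 1,423.04 = 8.34%.

Broad underutilization rate ≈ 11.57%; headline unemployment rate ≈ 8.34%.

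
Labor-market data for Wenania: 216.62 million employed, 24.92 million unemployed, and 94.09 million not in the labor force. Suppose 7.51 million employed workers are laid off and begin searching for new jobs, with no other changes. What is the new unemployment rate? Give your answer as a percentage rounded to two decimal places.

Initially, labor force = 216.62 + 24.92 = 241.54 million, so u = 24.92/241.54 = 10.32%.
After the change, employed falls and unemployed rises by 7.51; labor force unchanged → E = 209.11, U = 32.43, labor force = 241.54 million.
New unemployment rate = 32.43 / 241.54 = 13.43%.

New unemployment rate ≈ 13.43%.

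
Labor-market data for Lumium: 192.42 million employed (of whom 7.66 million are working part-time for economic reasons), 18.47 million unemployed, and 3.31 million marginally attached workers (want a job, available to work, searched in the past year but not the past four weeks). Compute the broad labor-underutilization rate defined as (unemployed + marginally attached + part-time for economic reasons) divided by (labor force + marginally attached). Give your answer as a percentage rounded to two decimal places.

Broad underutilization rate ≈ 13.74%.

Labor force = 192.42 + 18.47 = 210.89 million.
Numerator = 18.47 + 3.31 + 7.66 = 29.44 million.
Denominator = 210.89 + 3.31 = 214.20 million.
Broad rate = 29.44 / 214.20 = 13.74%.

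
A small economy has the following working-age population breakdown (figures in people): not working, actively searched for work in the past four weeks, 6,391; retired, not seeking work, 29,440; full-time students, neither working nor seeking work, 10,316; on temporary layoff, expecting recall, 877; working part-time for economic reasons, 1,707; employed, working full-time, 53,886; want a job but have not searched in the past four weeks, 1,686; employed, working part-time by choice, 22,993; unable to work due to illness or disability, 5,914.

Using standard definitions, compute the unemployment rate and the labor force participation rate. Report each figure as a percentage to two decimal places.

Employed = 1,707 + 53,886 + 22,993 = 78,586 (anyone who worked, including part-time for economic reasons, counts as employed).
Unemployed = 6,391 + 877 = 7,268 (jobless and actively searching, or on temporary layoff).
Labor force = 78,586 + 7,268 = 85,854.
Not in labor force = 29,440 + 10,316 + 1,686 + 5,914 = 47,356 (those not working and not actively searching are outside the labor force — including those who want a job but have given up searching).
Civilian working-age population = 85,854 + 47,356 = 133,210.
Unemployment rate = 7,268 / 85,854 = 8.47%.
Labor force participation rate = 85,854 / 133,210 = 64.45%.

Unemployment rate ≈ 8.47%; labor force participation rate ≈ 64.45%.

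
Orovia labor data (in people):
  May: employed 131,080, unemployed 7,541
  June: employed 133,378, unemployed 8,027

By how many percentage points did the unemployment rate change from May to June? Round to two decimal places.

The unemployment rate changed by +0.24 percentage points.

May: labor force = 131,080 + 7,541 = 138,621; u = 7,541/138,621 = 5.44%.
June: labor force = 133,378 + 8,027 = 141,405; u = 8,027/141,405 = 5.68%.
Change = 5.68% − 5.44% = +0.24 pp.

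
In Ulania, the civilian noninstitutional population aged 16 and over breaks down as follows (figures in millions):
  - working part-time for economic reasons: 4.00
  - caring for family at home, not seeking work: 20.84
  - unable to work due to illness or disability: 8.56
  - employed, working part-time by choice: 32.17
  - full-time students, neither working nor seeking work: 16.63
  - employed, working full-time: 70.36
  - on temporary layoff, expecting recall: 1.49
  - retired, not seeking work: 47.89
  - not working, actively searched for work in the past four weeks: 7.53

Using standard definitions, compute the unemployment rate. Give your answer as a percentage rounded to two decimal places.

Employed = 4.00 + 32.17 + 70.36 = 106.53 million (anyone who worked, including part-time for economic reasons, counts as employed).
Unemployed = 1.49 + 7.53 = 9.02 million (jobless and actively searching, or on temporary layoff).
Labor force = 106.53 + 9.02 = 115.55 million.
Unemployment rate = 9.02 / 115.55 = 7.81%.

Unemployment rate ≈ 7.81%.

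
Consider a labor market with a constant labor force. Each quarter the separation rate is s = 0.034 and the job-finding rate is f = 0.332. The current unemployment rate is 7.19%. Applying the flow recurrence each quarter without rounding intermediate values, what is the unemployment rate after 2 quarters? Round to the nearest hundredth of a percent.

Unemployment rate after two quarters ≈ 8.45%.

With a fixed labor force, u_{t+1} = u_t + s·(1−u_t) − f·u_t = u_t·(1−s−f) + s.
Here 1−s−f = 0.634 and s = 0.034.
u_1 = 0.071900 × 0.634 + 0.034 = 0.079585.
u_2 = 0.079585 × 0.634 + 0.034 = 0.084457.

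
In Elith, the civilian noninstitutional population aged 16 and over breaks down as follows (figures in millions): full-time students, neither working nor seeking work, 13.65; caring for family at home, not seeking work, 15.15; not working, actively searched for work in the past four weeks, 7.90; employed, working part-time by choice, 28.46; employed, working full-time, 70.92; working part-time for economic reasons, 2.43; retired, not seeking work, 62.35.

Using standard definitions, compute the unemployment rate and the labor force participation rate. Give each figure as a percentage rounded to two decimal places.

Unemployment rate ≈ 7.20%; labor force participation rate ≈ 54.62%.

Employed = 28.46 + 70.92 + 2.43 = 101.81 million (anyone who worked, including part-time for economic reasons, counts as employed).
Unemployed = 7.90 million.
Labor force = 101.81 + 7.90 = 109.71 million.
Not in labor force = 13.65 + 15.15 + 62.35 = 91.15 million (those not working and not actively searching are outside the labor force).
Civilian working-age population = 109.71 + 91.15 = 200.86 million.
Unemployment rate = 7.90 / 109.71 = 7.20%.
Labor force participation rate = 109.71 / 200.86 = 54.62%.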